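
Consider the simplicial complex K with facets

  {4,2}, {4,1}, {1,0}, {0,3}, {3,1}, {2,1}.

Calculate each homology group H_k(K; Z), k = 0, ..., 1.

H_0 ≅ Z,  H_1 ≅ Z^2.

Fix the vertex order 0 < 1 < 2 < 3 < 4 and write every simplex with vertices in increasing order. Then dim K = 1 and the simplices of K are:

  0-simplices (5): [0], [1], [2], [3], [4]
  1-simplices (6): [0,1], [0,3], [1,2], [1,3], [1,4], [2,4]

giving chain groups C_0 ≅ Z^5, C_1 ≅ Z^6.

The boundary map ∂_1: C_1 → C_0 is given by ∂[p,q] = [q] − [p]. For instance
  ∂[0,3] = [3] − [0].
As a 5×6 matrix over Z this has rank 4, with invariant factors (1,1,1,1).

From H_k ≅ ker(∂_k) / im(∂_{k+1}) we obtain:

  H_0: rank C_0 − rank ∂_1 = 5 − 4 = 1, and the invariant factors of ∂_1 are all 1, so H_0 = Z.
  H_1: rank ker ∂_1 − rank ∂_2 = (6 − 4) − 0 = 2, and there is no ∂_2, so H_1 = Z^2.

As a check, the Euler characteristic is 5 − 6 = -1, which agrees with 1 − 2 = -1.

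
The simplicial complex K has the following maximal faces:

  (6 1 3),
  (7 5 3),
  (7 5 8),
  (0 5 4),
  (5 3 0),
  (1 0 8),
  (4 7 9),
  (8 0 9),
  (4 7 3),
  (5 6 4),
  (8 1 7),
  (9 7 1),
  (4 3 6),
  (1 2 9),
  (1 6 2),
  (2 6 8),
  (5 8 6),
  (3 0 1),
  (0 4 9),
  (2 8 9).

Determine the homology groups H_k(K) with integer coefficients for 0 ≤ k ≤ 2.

H_0 ≅ Z,  H_1 ≅ Z × Z/2,  H_2 = 0.

Fix the vertex order 0 < 1 < 2 < 3 < 4 < 5 < 6 < 7 < 8 < 9 and write every simplex with vertices in increasing order. Then dim K = 2 and the simplices of K are:

  0-simplices (10): [0], [1], [2], [3], [4], [5], [6], [7], [8], [9]
  1-simplices (30): (30 of them)
  2-simplices (20): (20 of them)

so the chain groups are C_0 ≅ Z^10, C_1 ≅ Z^30, C_2 ≅ Z^20.

∂_1: C_1 → C_0 sends each edge [p,q] (with p < q) to q − p.
This gives a 10×30 integer matrix of rank 9; reducing to Smith normal form yields diagonal entries (1,1,1,1,1,1,1,1,1).

The boundary map ∂_2: C_2 → C_1 maps a triangle to the signed sum of its edges. For instance
  ∂[0,8,9] = [8,9] − [0,9] + [0,8],
  ∂[5,6,8] = [6,8] − [5,8] + [5,6].
As a 30×20 matrix over Z this has rank 20, with invariant factors (1,1,1,1,1,1,1,1,1,1,1,1,1,1,1,1,1,1,1,2).

Now H_k = ker ∂_k / im ∂_{k+1}, so:

  H_0: rank C_0 − rank ∂_1 = 10 − 9 = 1, and the invariant factors of ∂_1 are all 1, so H_0 ≅ Z.
  H_1: rank ker ∂_1 − rank ∂_2 = (30 − 9) − 20 = 1, and ∂_2 has invariant factor 2 > 1, so H_1 ≅ Z × Z/2.
  H_2: rank ker ∂_2 − rank ∂_3 = (20 − 20) − 0 = 0, and there is no ∂_3, so H_2 ≅ 0.

As a check, the Euler characteristic is 10 − 30 + 20 = 0, which agrees with 1 − 1 + 0 = 0.
(K is a triangulation of the Klein bottle.)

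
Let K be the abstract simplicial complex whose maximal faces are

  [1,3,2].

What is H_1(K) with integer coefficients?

H_1 ≅ 0.

Fix the vertex order 1 < 2 < 3 and write every simplex with vertices in increasing order. Then dim K = 2 and the simplices of K are:

  0-simplices (3): [1], [2], [3]
  1-simplices (3): [1,2], [1,3], [2,3]
  2-simplices (1): [1,2,3]

giving chain groups C_0 ≅ Z^3, C_1 ≅ Z^3, C_2 ≅ Z^1.

Boundary ∂_1: C_1 → C_0 is given by ∂[p,q] = [q] − [p]. For instance
  ∂[1,3] = [3] − [1].
The 3×3 boundary matrix has rank 2 and Smith normal form diag(1,1).

∂_2: C_2 → C_1 sends each 2-simplex [p,q,r] to [q,r] − [p,r] + [p,q]. For instance
  ∂[1,2,3] = [2,3] − [1,3] + [1,2].
This gives a 3×1 integer matrix of rank 1; reducing to Smith normal form yields diagonal entries (1).

From H_k ≅ ker(∂_k) / im(∂_{k+1}) we obtain:

  H_1: rank ker ∂_1 − rank ∂_2 = (3 − 2) − 1 = 0, and the invariant factors of ∂_2 are all 1, so H_1 = 0.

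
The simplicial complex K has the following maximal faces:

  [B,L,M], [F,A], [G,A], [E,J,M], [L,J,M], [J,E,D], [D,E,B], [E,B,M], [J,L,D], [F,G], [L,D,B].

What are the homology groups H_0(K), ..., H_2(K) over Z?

H_0 = Z^2,  H_1 = Z,  H_2 = Z.

Order the vertices as A < B < D < E < F < G < J < L < M. Listing each simplex with vertices in this order, K has dimension 2 with simplices:

  0-simplices (9): A, B, D, E, F, G, J, L, M
  1-simplices (15): AF, AG, BD, BE, BL, BM, DE, DJ, DL, EJ, EM, FG, JL, JM, LM
  2-simplices (8): BDE, BDL, BEM, BLM, DEJ, DJL, EJM, JLM

giving chain groups C_0 ≅ Z^9, C_1 ≅ Z^15, C_2 ≅ Z^8.

The boundary map ∂_1: C_1 → C_0 maps an edge to its endpoints' difference, ∂[p,q] = q − p.
As a 9×15 matrix over Z this has rank 7, with invariant factors (1,1,1,1,1,1,1).

The boundary map ∂_2: C_2 → C_1 maps a triangle to the signed sum of its edges. For instance
  ∂BDE = DE − BE + BD,
  ∂JLM = LM − JM + JL.
The 15×8 boundary matrix has rank 7 and Smith normal form diag(1,1,1,1,1,1,1).

Computing H_k = (kernel of ∂_k) / (image of ∂_{k+1}):

  H_0: rank C_0 − rank ∂_1 = 9 − 7 = 2, and the invariant factors of ∂_1 are all 1, so H_0 = Z^2.
  H_1: rank ker ∂_1 − rank ∂_2 = (15 − 7) − 7 = 1, and the invariant factors of ∂_2 are all 1, so H_1 = Z.
  H_2: rank ker ∂_2 − rank ∂_3 = (8 − 7) − 0 = 1, and there is no ∂_3, so H_2 = Z.

As a check, the Euler characteristic is 9 − 15 + 8 = 2, which agrees with 2 − 1 + 1 = 2.
(K is a triangulation of the disjoint union of the 2-sphere S^2 and the circle S^1.)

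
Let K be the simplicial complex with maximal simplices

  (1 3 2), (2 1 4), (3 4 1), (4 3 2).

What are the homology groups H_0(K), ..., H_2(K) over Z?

H_0 = Z,  H_1 = 0,  H_2 = Z.

Order the vertices as 1 < 2 < 3 < 4. Listing each simplex with vertices in this order, K has dimension 2 with simplices:

  0-simplices (4): [1], [2], [3], [4]
  1-simplices (6): [1,2], [1,3], [1,4], [2,3], [2,4], [3,4]
  2-simplices (4): [1,2,3], [1,2,4], [1,3,4], [2,3,4]

Hence C_0 ≅ Z^4, C_1 ≅ Z^6, C_2 ≅ Z^4.

∂_1: C_1 → C_0 maps an edge to its endpoints' difference, ∂[p,q] = q − p.
The resulting 4×6 matrix has rank 3, and its Smith normal form has invariant factors (1,1,1).

∂_2: C_2 → C_1 acts by ∂[p,q,r] = [q,r] − [p,r] + [p,q]. For instance
  ∂[1,3,4] = [3,4] − [1,4] + [1,3],
  ∂[2,3,4] = [3,4] − [2,4] + [2,3].
This gives a 6×4 integer matrix of rank 3; reducing to Smith normal form yields diagonal entries (1,1,1).

From H_k ≅ ker(∂_k) / im(∂_{k+1}) we obtain:

  H_0: rank C_0 − rank ∂_1 = 4 − 3 = 1, and the invariant factors of ∂_1 are all 1, so H_0 ≅ Z.
  H_1: rank ker ∂_1 − rank ∂_2 = (6 − 3) − 3 = 0, and the invariant factors of ∂_2 are all 1, so H_1 ≅ 0.
  H_2: rank ker ∂_2 − rank ∂_3 = (4 − 3) − 0 = 1, and there is no ∂_3, so H_2 ≅ Z.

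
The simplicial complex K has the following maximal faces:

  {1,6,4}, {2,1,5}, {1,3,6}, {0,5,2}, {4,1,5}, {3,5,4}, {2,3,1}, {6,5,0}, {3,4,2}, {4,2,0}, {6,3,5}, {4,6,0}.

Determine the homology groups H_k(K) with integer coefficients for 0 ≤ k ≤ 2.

H_0 ≅ Z,  H_1 ≅ Z/2,  H_2 = 0.

Order the vertices as 0 < 1 < 2 < 3 < 4 < 5 < 6. Listing each simplex with vertices in this order, K has dimension 2 with simplices:

  0-simplices (7): [0], [1], [2], [3], [4], [5], [6]
  1-simplices (18): [0,2], [0,4], [0,5], [0,6], [1,2], [1,3], [1,4], [1,5], [1,6], [2,3], [2,4], [2,5], [3,4], [3,5], [3,6], [4,5], [4,6], [5,6]
  2-simplices (12): [0,2,4], [0,2,5], [0,4,6], [0,5,6], [1,2,3], [1,2,5], [1,3,6], [1,4,5], [1,4,6], [2,3,4], [3,4,5], [3,5,6]

giving chain groups C_0 ≅ Z^7, C_1 ≅ Z^18, C_2 ≅ Z^12.

The boundary map ∂_1: C_1 → C_0 maps an edge to its endpoints' difference, ∂[p,q] = q − p. For instance
  ∂[2,3] = [3] − [2].
The 7×18 boundary matrix has rank 6 and Smith normal form diag(1,1,1,1,1,1).

∂_2: C_2 → C_1 sends each 2-simplex [p,q,r] to [q,r] − [p,r] + [p,q]. For instance
  ∂[0,2,4] = [2,4] − [0,4] + [0,2],
  ∂[0,2,5] = [2,5] − [0,5] + [0,2].
The resulting 18×12 matrix has rank 12, and its Smith normal form has invariant factors (1,1,1,1,1,1,1,1,1,1,1,2).

Reading off H_k = ker ∂_k / im ∂_{k+1}:

  H_0: rank C_0 − rank ∂_1 = 7 − 6 = 1, and the invariant factors of ∂_1 are all 1, so H_0 ≅ Z.
  H_1: rank ker ∂_1 − rank ∂_2 = (18 − 6) − 12 = 0, and ∂_2 has invariant factor 2 > 1, so H_1 ≅ Z/2.
  H_2: rank ker ∂_2 − rank ∂_3 = (12 − 12) − 0 = 0, and there is no ∂_3, so H_2 ≅ 0.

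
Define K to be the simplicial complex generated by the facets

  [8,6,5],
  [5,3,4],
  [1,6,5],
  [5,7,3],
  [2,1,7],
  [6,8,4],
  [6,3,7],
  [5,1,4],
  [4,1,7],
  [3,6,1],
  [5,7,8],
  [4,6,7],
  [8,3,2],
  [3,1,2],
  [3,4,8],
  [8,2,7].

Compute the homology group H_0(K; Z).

We work with the vertex ordering 1 < 2 < 3 < 4 < 5 < 6 < 7 < 8. The simplices of K, each written with vertices in increasing order, are:

  0-simplices (8): [1], [2], [3], [4], [5], [6], [7], [8]
  1-simplices (24): (24 of them)
  2-simplices (16): [1,2,3], [1,2,7], [1,3,6], [1,4,5], [1,4,7], [1,5,6], [2,3,8], [2,7,8], [3,4,5], [3,4,8], [3,5,7], [3,6,7], [4,6,7], [4,6,8], [5,6,8], [5,7,8]

Hence C_0 ≅ Z^8, C_1 ≅ Z^24, C_2 ≅ Z^16.

Boundary ∂_1: C_1 → C_0 maps an edge to its endpoints' difference, ∂[p,q] = q − p. For instance
  ∂[5,8] = [8] − [5].
This gives a 8×24 integer matrix of rank 7; reducing to Smith normal form yields diagonal entries (1,1,1,1,1,1,1).

The boundary map ∂_2: C_2 → C_1 sends each 2-simplex [p,q,r] to [q,r] − [p,r] + [p,q]. For instance
  ∂[3,6,7] = [6,7] − [3,7] + [3,6],
  ∂[3,4,5] = [4,5] − [3,5] + [3,4].
As a 24×16 matrix over Z this has rank 15, with invariant factors (1,1,1,1,1,1,1,1,1,1,1,1,1,1,1).

Reading off H_k = ker ∂_k / im ∂_{k+1}:

  H_0: rank C_0 − rank ∂_1 = 8 − 7 = 1, and the invariant factors of ∂_1 are all 1, so H_0 ≅ Z.

H_0 ≅ Z.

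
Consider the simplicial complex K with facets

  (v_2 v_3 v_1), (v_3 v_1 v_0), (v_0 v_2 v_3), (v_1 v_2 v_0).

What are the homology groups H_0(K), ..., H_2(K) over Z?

Take the total order v_0 < v_1 < v_2 < v_3 on the vertex set. Then K (dimension 2) consists of the simplices:

  0-simplices (4): [v_0], [v_1], [v_2], [v_3]
  1-simplices (6): [v_0,v_1], [v_0,v_2], [v_0,v_3], [v_1,v_2], [v_1,v_3], [v_2,v_3]
  2-simplices (4): [v_0,v_1,v_2], [v_0,v_1,v_3], [v_0,v_2,v_3], [v_1,v_2,v_3]

Hence C_0 ≅ Z^4, C_1 ≅ Z^6, C_2 ≅ Z^4.

∂_1: C_1 → C_0 maps an edge to its endpoints' difference, ∂[p,q] = q − p.
This gives a 4×6 integer matrix of rank 3; reducing to Smith normal form yields diagonal entries (1,1,1).

Boundary ∂_2: C_2 → C_1 acts by ∂[p,q,r] = [q,r] − [p,r] + [p,q]. For instance
  ∂[v_1,v_2,v_3] = [v_2,v_3] − [v_1,v_3] + [v_1,v_2],
  ∂[v_0,v_1,v_2] = [v_1,v_2] − [v_0,v_2] + [v_0,v_1].
The resulting 6×4 matrix has rank 3, and its Smith normal form has invariant factors (1,1,1).

Now H_k = ker ∂_k / im ∂_{k+1}, so:

  H_0: rank C_0 − rank ∂_1 = 4 − 3 = 1, and the invariant factors of ∂_1 are all 1, so H_0 ≅ Z.
  H_1: rank ker ∂_1 − rank ∂_2 = (6 − 3) − 3 = 0, and the invariant factors of ∂_2 are all 1, so H_1 ≅ 0.
  H_2: rank ker ∂_2 − rank ∂_3 = (4 − 3) − 0 = 1, and there is no ∂_3, so H_2 ≅ Z.

H_0 = Z,  H_1 = 0,  H_2 = Z.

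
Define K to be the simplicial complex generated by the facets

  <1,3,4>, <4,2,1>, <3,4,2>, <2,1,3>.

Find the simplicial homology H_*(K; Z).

We work with the vertex ordering 1 < 2 < 3 < 4. The simplices of K, each written with vertices in increasing order, are:

  0-simplices (4): [1], [2], [3], [4]
  1-simplices (6): [1,2], [1,3], [1,4], [2,3], [2,4], [3,4]
  2-simplices (4): [1,2,3], [1,2,4], [1,3,4], [2,3,4]

so the chain groups are C_0 ≅ Z^4, C_1 ≅ Z^6, C_2 ≅ Z^4.

∂_1: C_1 → C_0 maps an edge to its endpoints' difference, ∂[p,q] = q − p.
As a 4×6 matrix over Z this has rank 3, with invariant factors (1,1,1).

The boundary map ∂_2: C_2 → C_1 acts by ∂[p,q,r] = [q,r] − [p,r] + [p,q]. For instance
  ∂[2,3,4] = [3,4] − [2,4] + [2,3],
  ∂[1,2,4] = [2,4] − [1,4] + [1,2].
As a 6×4 matrix over Z this has rank 3, with invariant factors (1,1,1).

From H_k ≅ ker(∂_k) / im(∂_{k+1}) we obtain:

  H_0: rank C_0 − rank ∂_1 = 4 − 3 = 1, and the invariant factors of ∂_1 are all 1, so H_0 = Z.
  H_1: rank ker ∂_1 − rank ∂_2 = (6 − 3) − 3 = 0, and the invariant factors of ∂_2 are all 1, so H_1 = 0.
  H_2: rank ker ∂_2 − rank ∂_3 = (4 − 3) − 0 = 1, and there is no ∂_3, so H_2 = Z.

(K is a triangulation of the 2-sphere S^2.)

H_0 = Z,  H_1 = 0,  H_2 = Z.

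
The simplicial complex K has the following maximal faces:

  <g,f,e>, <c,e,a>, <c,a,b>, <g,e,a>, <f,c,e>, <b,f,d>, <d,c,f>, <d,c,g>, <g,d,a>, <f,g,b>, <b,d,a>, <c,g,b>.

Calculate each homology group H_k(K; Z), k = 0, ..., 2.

Take the total order a < b < c < d < e < f < g on the vertex set. Then K (dimension 2) consists of the simplices:

  0-simplices (7): a, b, c, d, e, f, g
  1-simplices (18): ab, ac, ad, ae, ag, bc, bd, bf, bg, cd, ce, cf, cg, df, dg, ef, eg, fg
  2-simplices (12): abc, abd, ace, adg, aeg, bcg, bdf, bfg, cdf, cdg, cef, efg

Hence C_0 ≅ Z^7, C_1 ≅ Z^18, C_2 ≅ Z^12.

∂_1: C_1 → C_0 sends each edge [p,q] (with p < q) to q − p. For instance
  ∂bd = d − b.
As a 7×18 matrix over Z this has rank 6, with invariant factors (1,1,1,1,1,1).

∂_2: C_2 → C_1 sends each 2-simplex [p,q,r] to [q,r] − [p,r] + [p,q]. For instance
  ∂aeg = eg − ag + ae,
  ∂bcg = cg − bg + bc.
As a 18×12 matrix over Z this has rank 12, with invariant factors (1,1,1,1,1,1,1,1,1,1,1,2).

Computing H_k = (kernel of ∂_k) / (image of ∂_{k+1}):

  H_0: rank C_0 − rank ∂_1 = 7 − 6 = 1, and the invariant factors of ∂_1 are all 1, so H_0 = Z.
  H_1: rank ker ∂_1 − rank ∂_2 = (18 − 6) − 12 = 0, and ∂_2 has invariant factor 2 > 1, so H_1 = Z/2Z.
  H_2: rank ker ∂_2 − rank ∂_3 = (12 − 12) − 0 = 0, and there is no ∂_3, so H_2 = 0.

As a check, the Euler characteristic is 7 − 18 + 12 = 1, which agrees with 1 − 0 + 0 = 1.

H_0 ≅ Z,  H_1 ≅ Z/2Z,  H_2 = 0.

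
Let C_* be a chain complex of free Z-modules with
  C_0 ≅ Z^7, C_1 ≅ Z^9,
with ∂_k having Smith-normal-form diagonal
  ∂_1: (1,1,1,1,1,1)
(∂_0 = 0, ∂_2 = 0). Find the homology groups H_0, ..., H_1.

H_0: b_0 = 7 − 0 − 6 = 1; torsion from ∂_1 factors > 1: none. So H_0 ≅ Z.
H_1: b_1 = 9 − 6 − 0 = 3; torsion from ∂_2 factors > 1: none. So H_1 ≅ Z^3.

H_0 ≅ Z,  H_1 ≅ Z^3.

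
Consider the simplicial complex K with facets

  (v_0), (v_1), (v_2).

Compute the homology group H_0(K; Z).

H_0 ≅ Z^3.

Fix the vertex order v_0 < v_1 < v_2 and write every simplex with vertices in increasing order. Then dim K = 0 and the simplices of K are:

  0-simplices (3): [v_0], [v_1], [v_2]

Hence C_0 ≅ Z^3.

Now H_k = ker ∂_k / im ∂_{k+1}, so:

  H_0: rank C_0 − rank ∂_1 = 3 − 0 = 3, and there is no ∂_1, so H_0 = Z^3.

(K is a triangulation of a set of 3 points.)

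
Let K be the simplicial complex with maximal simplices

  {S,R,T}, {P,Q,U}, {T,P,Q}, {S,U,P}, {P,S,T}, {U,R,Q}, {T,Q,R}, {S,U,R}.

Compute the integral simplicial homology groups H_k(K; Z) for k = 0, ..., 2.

H_0 ≅ Z,  H_1 = 0,  H_2 ≅ Z.

Order the vertices as P < Q < R < S < T < U. Listing each simplex with vertices in this order, K has dimension 2 with simplices:

  0-simplices (6): P, Q, R, S, T, U
  1-simplices (12): PQ, PS, PT, PU, QR, QT, QU, RS, RT, RU, ST, SU
  2-simplices (8): PQT, PQU, PST, PSU, QRT, QRU, RST, RSU

Hence C_0 ≅ Z^6, C_1 ≅ Z^12, C_2 ≅ Z^8.

Boundary ∂_1: C_1 → C_0 is given by ∂[p,q] = [q] − [p].
The resulting 6×12 matrix has rank 5, and its Smith normal form has invariant factors (1,1,1,1,1).

The boundary map ∂_2: C_2 → C_1 sends each 2-simplex [p,q,r] to [q,r] − [p,r] + [p,q]. For instance
  ∂RSU = SU − RU + RS,
  ∂PQT = QT − PT + PQ.
As a 12×8 matrix over Z this has rank 7, with invariant factors (1,1,1,1,1,1,1).

Reading off H_k = ker ∂_k / im ∂_{k+1}:

  H_0: rank C_0 − rank ∂_1 = 6 − 5 = 1, and the invariant factors of ∂_1 are all 1, so H_0 ≅ Z.
  H_1: rank ker ∂_1 − rank ∂_2 = (12 − 5) − 7 = 0, and the invariant factors of ∂_2 are all 1, so H_1 ≅ 0.
  H_2: rank ker ∂_2 − rank ∂_3 = (8 − 7) − 0 = 1, and there is no ∂_3, so H_2 ≅ Z.

(K is a triangulation of the 2-sphere S^2.)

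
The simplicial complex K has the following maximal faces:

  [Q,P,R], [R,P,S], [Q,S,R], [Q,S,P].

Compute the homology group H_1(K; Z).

H_1 ≅ 0.

Order the vertices as P < Q < R < S. Listing each simplex with vertices in this order, K has dimension 2 with simplices:

  0-simplices (4): P, Q, R, S
  1-simplices (6): PQ, PR, PS, QR, QS, RS
  2-simplices (4): PQR, PQS, PRS, QRS

giving chain groups C_0 ≅ Z^4, C_1 ≅ Z^6, C_2 ≅ Z^4.

The boundary map ∂_1: C_1 → C_0 sends each edge [p,q] (with p < q) to q − p. For instance
  ∂PR = R − P.
This gives a 4×6 integer matrix of rank 3; reducing to Smith normal form yields diagonal entries (1,1,1).

The boundary map ∂_2: C_2 → C_1 sends each 2-simplex [p,q,r] to [q,r] − [p,r] + [p,q]. For instance
  ∂PQR = QR − PR + PQ,
  ∂PRS = RS − PS + PR.
As a 6×4 matrix over Z this has rank 3, with invariant factors (1,1,1).

Reading off H_k = ker ∂_k / im ∂_{k+1}:

  H_1: rank ker ∂_1 − rank ∂_2 = (6 − 3) − 3 = 0, and the invariant factors of ∂_2 are all 1, so H_1 ≅ 0.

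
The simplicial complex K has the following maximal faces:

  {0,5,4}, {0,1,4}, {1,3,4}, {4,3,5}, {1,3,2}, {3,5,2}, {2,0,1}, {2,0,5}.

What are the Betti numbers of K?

We work with the vertex ordering 0 < 1 < 2 < 3 < 4 < 5. The simplices of K, each written with vertices in increasing order, are:

  0-simplices (6): [0], [1], [2], [3], [4], [5]
  1-simplices (12): [0,1], [0,2], [0,4], [0,5], [1,2], [1,3], [1,4], [2,3], [2,5], [3,4], [3,5], [4,5]
  2-simplices (8): [0,1,2], [0,1,4], [0,2,5], [0,4,5], [1,2,3], [1,3,4], [2,3,5], [3,4,5]

Hence C_0 ≅ Z^6, C_1 ≅ Z^12, C_2 ≅ Z^8.

∂_1: C_1 → C_0 sends each edge [p,q] (with p < q) to q − p.
The 6×12 boundary matrix has rank 5 and Smith normal form diag(1,1,1,1,1).

Boundary ∂_2: C_2 → C_1 sends each 2-simplex [p,q,r] to [q,r] − [p,r] + [p,q]. For instance
  ∂[0,2,5] = [2,5] − [0,5] + [0,2],
  ∂[1,2,3] = [2,3] − [1,3] + [1,2].
The resulting 12×8 matrix has rank 7, and its Smith normal form has invariant factors (1,1,1,1,1,1,1).

From H_k ≅ ker(∂_k) / im(∂_{k+1}) we obtain:

  H_0: rank C_0 − rank ∂_1 = 6 − 5 = 1, and the invariant factors of ∂_1 are all 1, so H_0 = Z.
  H_1: rank ker ∂_1 − rank ∂_2 = (12 − 5) − 7 = 0, and the invariant factors of ∂_2 are all 1, so H_1 = 0.
  H_2: rank ker ∂_2 − rank ∂_3 = (8 − 7) − 0 = 1, and there is no ∂_3, so H_2 = Z.

Hence the Betti numbers are b_0 = 1, b_1 = 0, b_2 = 1.

b_0 = 1, b_1 = 0, b_2 = 1.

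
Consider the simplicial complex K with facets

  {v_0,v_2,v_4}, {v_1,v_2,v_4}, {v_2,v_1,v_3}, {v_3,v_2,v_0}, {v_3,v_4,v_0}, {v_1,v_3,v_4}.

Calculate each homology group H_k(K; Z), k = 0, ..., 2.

H_0 = Z,  H_1 = 0,  H_2 = Z.

Take the total order v_0 < v_1 < v_2 < v_3 < v_4 on the vertex set. Then K (dimension 2) consists of the simplices:

  0-simplices (5): [v_0], [v_1], [v_2], [v_3], [v_4]
  1-simplices (9): [v_0,v_2], [v_0,v_3], [v_0,v_4], [v_1,v_2], [v_1,v_3], [v_1,v_4], [v_2,v_3], [v_2,v_4], [v_3,v_4]
  2-simplices (6): [v_0,v_2,v_3], [v_0,v_2,v_4], [v_0,v_3,v_4], [v_1,v_2,v_3], [v_1,v_2,v_4], [v_1,v_3,v_4]

so the chain groups are C_0 ≅ Z^5, C_1 ≅ Z^9, C_2 ≅ Z^6.

∂_1: C_1 → C_0 is given by ∂[p,q] = [q] − [p]. For instance
  ∂[v_2,v_3] = [v_3] − [v_2].
As a 5×9 matrix over Z this has rank 4, with invariant factors (1,1,1,1).

∂_2: C_2 → C_1 sends each 2-simplex [p,q,r] to [q,r] − [p,r] + [p,q]. For instance
  ∂[v_0,v_2,v_3] = [v_2,v_3] − [v_0,v_3] + [v_0,v_2],
  ∂[v_1,v_3,v_4] = [v_3,v_4] − [v_1,v_4] + [v_1,v_3].
The resulting 9×6 matrix has rank 5, and its Smith normal form has invariant factors (1,1,1,1,1).

Computing H_k = (kernel of ∂_k) / (image of ∂_{k+1}):

  H_0: rank C_0 − rank ∂_1 = 5 − 4 = 1, and the invariant factors of ∂_1 are all 1, so H_0 ≅ Z.
  H_1: rank ker ∂_1 − rank ∂_2 = (9 − 4) − 5 = 0, and the invariant factors of ∂_2 are all 1, so H_1 ≅ 0.
  H_2: rank ker ∂_2 − rank ∂_3 = (6 − 5) − 0 = 1, and there is no ∂_3, so H_2 ≅ Z.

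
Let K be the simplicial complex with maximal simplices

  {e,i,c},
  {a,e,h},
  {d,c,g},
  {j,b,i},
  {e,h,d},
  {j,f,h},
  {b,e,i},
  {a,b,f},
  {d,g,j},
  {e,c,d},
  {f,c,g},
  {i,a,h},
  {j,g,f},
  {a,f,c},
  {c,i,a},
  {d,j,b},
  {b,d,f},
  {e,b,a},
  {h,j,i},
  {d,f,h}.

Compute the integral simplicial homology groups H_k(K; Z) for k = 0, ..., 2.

We work with the vertex ordering a < b < c < d < e < f < g < h < i < j. The simplices of K, each written with vertices in increasing order, are:

  0-simplices (10): a, b, c, d, e, f, g, h, i, j
  1-simplices (30): ab, ac, ae, af, ah, ai, bd, be, bf, bi, bj, cd, ce, cf, cg, ci, de, df, dg, dh, dj, eh, ei, fg, fh, fj, gj, hi, hj, ij
  2-simplices (20): abe, abf, acf, aci, aeh, ahi, bdf, bdj, bei, bij, cde, cdg, cei, cfg, deh, dfh, dgj, fgj, fhj, hij

so the chain groups are C_0 ≅ Z^10, C_1 ≅ Z^30, C_2 ≅ Z^20.

Boundary ∂_1: C_1 → C_0 sends each edge [p,q] (with p < q) to q − p.
This gives a 10×30 integer matrix of rank 9; reducing to Smith normal form yields diagonal entries (1,1,1,1,1,1,1,1,1).

∂_2: C_2 → C_1 acts by ∂[p,q,r] = [q,r] − [p,r] + [p,q]. For instance
  ∂aeh = eh − ah + ae,
  ∂cde = de − ce + cd.
This gives a 30×20 integer matrix of rank 20; reducing to Smith normal form yields diagonal entries (1,1,1,1,1,1,1,1,1,1,1,1,1,1,1,1,1,1,1,2).

Reading off H_k = ker ∂_k / im ∂_{k+1}:

  H_0: rank C_0 − rank ∂_1 = 10 − 9 = 1, and the invariant factors of ∂_1 are all 1, so H_0 ≅ Z.
  H_1: rank ker ∂_1 − rank ∂_2 = (30 − 9) − 20 = 1, and ∂_2 has invariant factor 2 > 1, so H_1 ≅ Z × Z/2.
  H_2: rank ker ∂_2 − rank ∂_3 = (20 − 20) − 0 = 0, and there is no ∂_3, so H_2 ≅ 0.

As a check, the Euler characteristic is 10 − 30 + 20 = 0, which agrees with 1 − 1 + 0 = 0.
(K is a triangulation of the Klein bottle.)

H_0 = Z,  H_1 = Z × Z/2,  H_2 = 0.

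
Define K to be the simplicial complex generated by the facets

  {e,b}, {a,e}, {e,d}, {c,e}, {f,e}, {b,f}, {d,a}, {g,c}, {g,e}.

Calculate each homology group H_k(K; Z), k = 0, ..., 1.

H_0 ≅ Z,  H_1 ≅ Z^3.

Order the vertices as a < b < c < d < e < f < g. Listing each simplex with vertices in this order, K has dimension 1 with simplices:

  0-simplices (7): a, b, c, d, e, f, g
  1-simplices (9): ad, ae, be, bf, ce, cg, de, ef, eg

giving chain groups C_0 ≅ Z^7, C_1 ≅ Z^9.

The boundary map ∂_1: C_1 → C_0 maps an edge to its endpoints' difference, ∂[p,q] = q − p. For instance
  ∂de = e − d.
This gives a 7×9 integer matrix of rank 6; reducing to Smith normal form yields diagonal entries (1,1,1,1,1,1).

From H_k ≅ ker(∂_k) / im(∂_{k+1}) we obtain:

  H_0: rank C_0 − rank ∂_1 = 7 − 6 = 1, and the invariant factors of ∂_1 are all 1, so H_0 = Z.
  H_1: rank ker ∂_1 − rank ∂_2 = (9 − 6) − 0 = 3, and there is no ∂_2, so H_1 = Z^3.

(K is a triangulation of a wedge of 3 circles.)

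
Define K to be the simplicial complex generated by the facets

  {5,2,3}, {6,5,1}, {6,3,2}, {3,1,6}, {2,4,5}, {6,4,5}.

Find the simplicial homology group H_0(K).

We work with the vertex ordering 1 < 2 < 3 < 4 < 5 < 6. The simplices of K, each written with vertices in increasing order, are:

  0-simplices (6): [1], [2], [3], [4], [5], [6]
  1-simplices (12): [1,3], [1,5], [1,6], [2,3], [2,4], [2,5], [2,6], [3,5], [3,6], [4,5], [4,6], [5,6]
  2-simplices (6): [1,3,6], [1,5,6], [2,3,5], [2,3,6], [2,4,5], [4,5,6]

Hence C_0 ≅ Z^6, C_1 ≅ Z^12, C_2 ≅ Z^6.

∂_1: C_1 → C_0 maps an edge to its endpoints' difference, ∂[p,q] = q − p. For instance
  ∂[1,5] = [5] − [1].
As a 6×12 matrix over Z this has rank 5, with invariant factors (1,1,1,1,1).

The boundary map ∂_2: C_2 → C_1 acts by ∂[p,q,r] = [q,r] − [p,r] + [p,q]. For instance
  ∂[1,3,6] = [3,6] − [1,6] + [1,3],
  ∂[4,5,6] = [5,6] − [4,6] + [4,5].
This gives a 12×6 integer matrix of rank 6; reducing to Smith normal form yields diagonal entries (1,1,1,1,1,1).

Reading off H_k = ker ∂_k / im ∂_{k+1}:

  H_0: rank C_0 − rank ∂_1 = 6 − 5 = 1, and the invariant factors of ∂_1 are all 1, so H_0 ≅ Z.

H_0 = Z.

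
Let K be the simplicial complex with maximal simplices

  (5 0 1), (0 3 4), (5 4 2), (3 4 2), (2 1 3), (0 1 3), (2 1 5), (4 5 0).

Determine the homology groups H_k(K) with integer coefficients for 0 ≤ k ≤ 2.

We work with the vertex ordering 0 < 1 < 2 < 3 < 4 < 5. The simplices of K, each written with vertices in increasing order, are:

  0-simplices (6): [0], [1], [2], [3], [4], [5]
  1-simplices (12): [0,1], [0,3], [0,4], [0,5], [1,2], [1,3], [1,5], [2,3], [2,4], [2,5], [3,4], [4,5]
  2-simplices (8): [0,1,3], [0,1,5], [0,3,4], [0,4,5], [1,2,3], [1,2,5], [2,3,4], [2,4,5]

so the chain groups are C_0 ≅ Z^6, C_1 ≅ Z^12, C_2 ≅ Z^8.

Boundary ∂_1: C_1 → C_0 sends each edge [p,q] (with p < q) to q − p.
This gives a 6×12 integer matrix of rank 5; reducing to Smith normal form yields diagonal entries (1,1,1,1,1).

∂_2: C_2 → C_1 maps a triangle to the signed sum of its edges. For instance
  ∂[0,1,5] = [1,5] − [0,5] + [0,1],
  ∂[0,1,3] = [1,3] − [0,3] + [0,1].
The resulting 12×8 matrix has rank 7, and its Smith normal form has invariant factors (1,1,1,1,1,1,1).

From H_k ≅ ker(∂_k) / im(∂_{k+1}) we obtain:

  H_0: rank C_0 − rank ∂_1 = 6 − 5 = 1, and the invariant factors of ∂_1 are all 1, so H_0 = Z.
  H_1: rank ker ∂_1 − rank ∂_2 = (12 − 5) − 7 = 0, and the invariant factors of ∂_2 are all 1, so H_1 = 0.
  H_2: rank ker ∂_2 − rank ∂_3 = (8 − 7) − 0 = 1, and there is no ∂_3, so H_2 = Z.

H_0 = Z,  H_1 = 0,  H_2 = Z.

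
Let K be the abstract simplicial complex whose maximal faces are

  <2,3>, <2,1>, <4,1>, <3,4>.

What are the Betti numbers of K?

We work with the vertex ordering 1 < 2 < 3 < 4. The simplices of K, each written with vertices in increasing order, are:

  0-simplices (4): [1], [2], [3], [4]
  1-simplices (4): [1,2], [1,4], [2,3], [3,4]

so the chain groups are C_0 ≅ Z^4, C_1 ≅ Z^4.

The boundary map ∂_1: C_1 → C_0 maps an edge to its endpoints' difference, ∂[p,q] = q − p. For instance
  ∂[1,4] = [4] − [1].
The 4×4 boundary matrix has rank 3 and Smith normal form diag(1,1,1).

Reading off H_k = ker ∂_k / im ∂_{k+1}:

  H_0: rank C_0 − rank ∂_1 = 4 − 3 = 1, and the invariant factors of ∂_1 are all 1, so H_0 ≅ Z.
  H_1: rank ker ∂_1 − rank ∂_2 = (4 − 3) − 0 = 1, and there is no ∂_2, so H_1 ≅ Z.

As a check, the Euler characteristic is 4 − 4 = 0, which agrees with 1 − 1 = 0.

Hence the Betti numbers are b_0 = 1, b_1 = 1.

b_0 = 1, b_1 = 1.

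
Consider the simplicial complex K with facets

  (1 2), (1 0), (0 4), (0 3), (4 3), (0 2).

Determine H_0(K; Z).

Take the total order 0 < 1 < 2 < 3 < 4 on the vertex set. Then K (dimension 1) consists of the simplices:

  0-simplices (5): [0], [1], [2], [3], [4]
  1-simplices (6): [0,1], [0,2], [0,3], [0,4], [1,2], [3,4]

Hence C_0 ≅ Z^5, C_1 ≅ Z^6.

The boundary map ∂_1: C_1 → C_0 maps an edge to its endpoints' difference, ∂[p,q] = q − p. For instance
  ∂[0,3] = [3] − [0].
This gives a 5×6 integer matrix of rank 4; reducing to Smith normal form yields diagonal entries (1,1,1,1).

Reading off H_k = ker ∂_k / im ∂_{k+1}:

  H_0: rank C_0 − rank ∂_1 = 5 − 4 = 1, and the invariant factors of ∂_1 are all 1, so H_0 = Z.

(K is a triangulation of a wedge of 2 circles.)

H_0 = Z.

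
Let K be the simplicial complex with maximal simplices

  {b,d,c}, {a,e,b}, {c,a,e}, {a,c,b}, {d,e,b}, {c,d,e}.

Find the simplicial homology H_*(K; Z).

H_0 ≅ Z,  H_1 = 0,  H_2 ≅ Z.

Take the total order a < b < c < d < e on the vertex set. Then K (dimension 2) consists of the simplices:

  0-simplices (5): a, b, c, d, e
  1-simplices (9): ab, ac, ae, bc, bd, be, cd, ce, de
  2-simplices (6): abc, abe, ace, bcd, bde, cde

Hence C_0 ≅ Z^5, C_1 ≅ Z^9, C_2 ≅ Z^6.

∂_1: C_1 → C_0 sends each edge [p,q] (with p < q) to q − p.
This gives a 5×9 integer matrix of rank 4; reducing to Smith normal form yields diagonal entries (1,1,1,1).

Boundary ∂_2: C_2 → C_1 maps a triangle to the signed sum of its edges. For instance
  ∂bcd = cd − bd + bc,
  ∂abc = bc − ac + ab.
This gives a 9×6 integer matrix of rank 5; reducing to Smith normal form yields diagonal entries (1,1,1,1,1).

Reading off H_k = ker ∂_k / im ∂_{k+1}:

  H_0: rank C_0 − rank ∂_1 = 5 − 4 = 1, and the invariant factors of ∂_1 are all 1, so H_0 = Z.
  H_1: rank ker ∂_1 − rank ∂_2 = (9 − 4) − 5 = 0, and the invariant factors of ∂_2 are all 1, so H_1 = 0.
  H_2: rank ker ∂_2 − rank ∂_3 = (6 − 5) − 0 = 1, and there is no ∂_3, so H_2 = Z.

As a check, the Euler characteristic is 5 − 9 + 6 = 2, which agrees with 1 − 0 + 1 = 2.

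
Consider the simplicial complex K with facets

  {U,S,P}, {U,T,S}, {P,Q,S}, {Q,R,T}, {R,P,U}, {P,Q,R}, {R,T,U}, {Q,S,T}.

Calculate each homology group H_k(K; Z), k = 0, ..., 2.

H_0 = Z,  H_1 = 0,  H_2 = Z.

Take the total order P < Q < R < S < T < U on the vertex set. Then K (dimension 2) consists of the simplices:

  0-simplices (6): P, Q, R, S, T, U
  1-simplices (12): PQ, PR, PS, PU, QR, QS, QT, RT, RU, ST, SU, TU
  2-simplices (8): PQR, PQS, PRU, PSU, QRT, QST, RTU, STU

so the chain groups are C_0 ≅ Z^6, C_1 ≅ Z^12, C_2 ≅ Z^8.

∂_1: C_1 → C_0 is given by ∂[p,q] = [q] − [p]. For instance
  ∂RT = T − R.
As a 6×12 matrix over Z this has rank 5, with invariant factors (1,1,1,1,1).

∂_2: C_2 → C_1 acts by ∂[p,q,r] = [q,r] − [p,r] + [p,q]. For instance
  ∂STU = TU − SU + ST,
  ∂QRT = RT − QT + QR.
The resulting 12×8 matrix has rank 7, and its Smith normal form has invariant factors (1,1,1,1,1,1,1).

From H_k ≅ ker(∂_k) / im(∂_{k+1}) we obtain:

  H_0: rank C_0 − rank ∂_1 = 6 − 5 = 1, and the invariant factors of ∂_1 are all 1, so H_0 = Z.
  H_1: rank ker ∂_1 − rank ∂_2 = (12 − 5) − 7 = 0, and the invariant factors of ∂_2 are all 1, so H_1 = 0.
  H_2: rank ker ∂_2 − rank ∂_3 = (8 − 7) − 0 = 1, and there is no ∂_3, so H_2 = Z.

As a check, the Euler characteristic is 6 − 12 + 8 = 2, which agrees with 1 − 0 + 1 = 2.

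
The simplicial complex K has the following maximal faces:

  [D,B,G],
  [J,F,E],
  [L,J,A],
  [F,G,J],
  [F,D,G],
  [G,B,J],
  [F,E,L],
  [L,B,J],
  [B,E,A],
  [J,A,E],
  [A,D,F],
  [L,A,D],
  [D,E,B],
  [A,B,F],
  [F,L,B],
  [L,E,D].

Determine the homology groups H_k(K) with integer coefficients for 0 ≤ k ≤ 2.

Order the vertices as A < B < D < E < F < G < J < L. Listing each simplex with vertices in this order, K has dimension 2 with simplices:

  0-simplices (8): A, B, D, E, F, G, J, L
  1-simplices (24): AB, AD, AE, AF, AJ, AL, BD, BE, BF, BG, BJ, BL, DE, DF, DG, DL, EF, EJ, EL, FG, FJ, FL, GJ, JL
  2-simplices (16): ABE, ABF, ADF, ADL, AEJ, AJL, BDE, BDG, BFL, BGJ, BJL, DEL, DFG, EFJ, EFL, FGJ

giving chain groups C_0 ≅ Z^8, C_1 ≅ Z^24, C_2 ≅ Z^16.

Boundary ∂_1: C_1 → C_0 is given by ∂[p,q] = [q] − [p]. For instance
  ∂BJ = J − B.
The resulting 8×24 matrix has rank 7, and its Smith normal form has invariant factors (1,1,1,1,1,1,1).

The boundary map ∂_2: C_2 → C_1 acts by ∂[p,q,r] = [q,r] − [p,r] + [p,q]. For instance
  ∂BJL = JL − BL + BJ,
  ∂DFG = FG − DG + DF.
As a 24×16 matrix over Z this has rank 15, with invariant factors (1,1,1,1,1,1,1,1,1,1,1,1,1,1,1).

From H_k ≅ ker(∂_k) / im(∂_{k+1}) we obtain:

  H_0: rank C_0 − rank ∂_1 = 8 − 7 = 1, and the invariant factors of ∂_1 are all 1, so H_0 ≅ Z.
  H_1: rank ker ∂_1 − rank ∂_2 = (24 − 7) − 15 = 2, and the invariant factors of ∂_2 are all 1, so H_1 ≅ Z^2.
  H_2: rank ker ∂_2 − rank ∂_3 = (16 − 15) − 0 = 1, and there is no ∂_3, so H_2 ≅ Z.

As a check, the Euler characteristic is 8 − 24 + 16 = 0, which agrees with 1 − 2 + 1 = 0.

H_0 = Z,  H_1 = Z^2,  H_2 = Z.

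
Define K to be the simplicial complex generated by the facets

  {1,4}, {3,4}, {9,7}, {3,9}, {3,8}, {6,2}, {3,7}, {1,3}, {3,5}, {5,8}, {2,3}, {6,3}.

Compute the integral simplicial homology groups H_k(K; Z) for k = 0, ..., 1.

Order the vertices as 1 < 2 < 3 < 4 < 5 < 6 < 7 < 8 < 9. Listing each simplex with vertices in this order, K has dimension 1 with simplices:

  0-simplices (9): [1], [2], [3], [4], [5], [6], [7], [8], [9]
  1-simplices (12): [1,3], [1,4], [2,3], [2,6], [3,4], [3,5], [3,6], [3,7], [3,8], [3,9], [5,8], [7,9]

so the chain groups are C_0 ≅ Z^9, C_1 ≅ Z^12.

Boundary ∂_1: C_1 → C_0 sends each edge [p,q] (with p < q) to q − p. For instance
  ∂[3,4] = [4] − [3].
The 9×12 boundary matrix has rank 8 and Smith normal form diag(1,1,1,1,1,1,1,1).

Computing H_k = (kernel of ∂_k) / (image of ∂_{k+1}):

  H_0: rank C_0 − rank ∂_1 = 9 − 8 = 1, and the invariant factors of ∂_1 are all 1, so H_0 = Z.
  H_1: rank ker ∂_1 − rank ∂_2 = (12 − 8) − 0 = 4, and there is no ∂_2, so H_1 = Z^4.

As a check, the Euler characteristic is 9 − 12 = -3, which agrees with 1 − 4 = -3.
(K is a triangulation of a wedge of 4 circles.)

H_0 ≅ Z,  H_1 ≅ Z^4.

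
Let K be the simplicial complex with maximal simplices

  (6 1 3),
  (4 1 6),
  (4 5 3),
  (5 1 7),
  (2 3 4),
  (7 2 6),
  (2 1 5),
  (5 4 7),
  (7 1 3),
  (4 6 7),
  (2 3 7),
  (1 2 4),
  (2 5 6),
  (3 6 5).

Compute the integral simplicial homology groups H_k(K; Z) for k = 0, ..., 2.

H_0 ≅ Z,  H_1 ≅ Z^2,  H_2 ≅ Z.

Fix the vertex order 1 < 2 < 3 < 4 < 5 < 6 < 7 and write every simplex with vertices in increasing order. Then dim K = 2 and the simplices of K are:

  0-simplices (7): [1], [2], [3], [4], [5], [6], [7]
  1-simplices (21): [1,2], [1,3], [1,4], [1,5], [1,6], [1,7], [2,3], [2,4], [2,5], [2,6], [2,7], [3,4], [3,5], [3,6], [3,7], [4,5], [4,6], [4,7], [5,6], [5,7], [6,7]
  2-simplices (14): [1,2,4], [1,2,5], [1,3,6], [1,3,7], [1,4,6], [1,5,7], [2,3,4], [2,3,7], [2,5,6], [2,6,7], [3,4,5], [3,5,6], [4,5,7], [4,6,7]

Hence C_0 ≅ Z^7, C_1 ≅ Z^21, C_2 ≅ Z^14.

∂_1: C_1 → C_0 sends each edge [p,q] (with p < q) to q − p. For instance
  ∂[3,6] = [6] − [3].
This gives a 7×21 integer matrix of rank 6; reducing to Smith normal form yields diagonal entries (1,1,1,1,1,1).

Boundary ∂_2: C_2 → C_1 maps a triangle to the signed sum of its edges. For instance
  ∂[3,4,5] = [4,5] − [3,5] + [3,4],
  ∂[1,3,6] = [3,6] − [1,6] + [1,3].
The 21×14 boundary matrix has rank 13 and Smith normal form diag(1,1,1,1,1,1,1,1,1,1,1,1,1).

From H_k ≅ ker(∂_k) / im(∂_{k+1}) we obtain:

  H_0: rank C_0 − rank ∂_1 = 7 − 6 = 1, and the invariant factors of ∂_1 are all 1, so H_0 = Z.
  H_1: rank ker ∂_1 − rank ∂_2 = (21 − 6) − 13 = 2, and the invariant factors of ∂_2 are all 1, so H_1 = Z^2.
  H_2: rank ker ∂_2 − rank ∂_3 = (14 − 13) − 0 = 1, and there is no ∂_3, so H_2 = Z.

As a check, the Euler characteristic is 7 − 21 + 14 = 0, which agrees with 1 − 2 + 1 = 0.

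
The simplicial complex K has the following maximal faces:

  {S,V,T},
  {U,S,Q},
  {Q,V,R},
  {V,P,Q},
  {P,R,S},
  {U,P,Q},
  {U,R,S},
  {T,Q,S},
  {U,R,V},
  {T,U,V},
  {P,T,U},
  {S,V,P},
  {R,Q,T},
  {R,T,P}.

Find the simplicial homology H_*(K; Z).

Order the vertices as P < Q < R < S < T < U < V. Listing each simplex with vertices in this order, K has dimension 2 with simplices:

  0-simplices (7): P, Q, R, S, T, U, V
  1-simplices (21): PQ, PR, PS, PT, PU, PV, QR, QS, QT, QU, QV, RS, RT, RU, RV, ST, SU, SV, TU, TV, UV
  2-simplices (14): PQU, PQV, PRS, PRT, PSV, PTU, QRT, QRV, QST, QSU, RSU, RUV, STV, TUV

giving chain groups C_0 ≅ Z^7, C_1 ≅ Z^21, C_2 ≅ Z^14.

∂_1: C_1 → C_0 is given by ∂[p,q] = [q] − [p].
The 7×21 boundary matrix has rank 6 and Smith normal form diag(1,1,1,1,1,1).

∂_2: C_2 → C_1 acts by ∂[p,q,r] = [q,r] − [p,r] + [p,q]. For instance
  ∂PSV = SV − PV + PS,
  ∂QRT = RT − QT + QR.
The resulting 21×14 matrix has rank 13, and its Smith normal form has invariant factors (1,1,1,1,1,1,1,1,1,1,1,1,1).

Now H_k = ker ∂_k / im ∂_{k+1}, so:

  H_0: rank C_0 − rank ∂_1 = 7 − 6 = 1, and the invariant factors of ∂_1 are all 1, so H_0 ≅ Z.
  H_1: rank ker ∂_1 − rank ∂_2 = (21 − 6) − 13 = 2, and the invariant factors of ∂_2 are all 1, so H_1 ≅ Z^2.
  H_2: rank ker ∂_2 − rank ∂_3 = (14 − 13) − 0 = 1, and there is no ∂_3, so H_2 ≅ Z.

H_0 ≅ Z,  H_1 ≅ Z^2,  H_2 ≅ Z.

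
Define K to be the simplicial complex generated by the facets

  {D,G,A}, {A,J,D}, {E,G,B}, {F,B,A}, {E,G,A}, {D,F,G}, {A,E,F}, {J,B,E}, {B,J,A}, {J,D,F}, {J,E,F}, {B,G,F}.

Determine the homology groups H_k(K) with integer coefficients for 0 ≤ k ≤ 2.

H_0 ≅ Z,  H_1 ≅ Z/2Z,  H_2 = 0.

We work with the vertex ordering A < B < D < E < F < G < J. The simplices of K, each written with vertices in increasing order, are:

  0-simplices (7): A, B, D, E, F, G, J
  1-simplices (18): AB, AD, AE, AF, AG, AJ, BE, BF, BG, BJ, DF, DG, DJ, EF, EG, EJ, FG, FJ
  2-simplices (12): ABF, ABJ, ADG, ADJ, AEF, AEG, BEG, BEJ, BFG, DFG, DFJ, EFJ

so the chain groups are C_0 ≅ Z^7, C_1 ≅ Z^18, C_2 ≅ Z^12.

The boundary map ∂_1: C_1 → C_0 is given by ∂[p,q] = [q] − [p].
This gives a 7×18 integer matrix of rank 6; reducing to Smith normal form yields diagonal entries (1,1,1,1,1,1).

∂_2: C_2 → C_1 sends each 2-simplex [p,q,r] to [q,r] − [p,r] + [p,q]. For instance
  ∂AEF = EF − AF + AE,
  ∂ADJ = DJ − AJ + AD.
The resulting 18×12 matrix has rank 12, and its Smith normal form has invariant factors (1,1,1,1,1,1,1,1,1,1,1,2).

Now H_k = ker ∂_k / im ∂_{k+1}, so:

  H_0: rank C_0 − rank ∂_1 = 7 − 6 = 1, and the invariant factors of ∂_1 are all 1, so H_0 = Z.
  H_1: rank ker ∂_1 − rank ∂_2 = (18 − 6) − 12 = 0, and ∂_2 has invariant factor 2 > 1, so H_1 = Z/2Z.
  H_2: rank ker ∂_2 − rank ∂_3 = (12 − 12) − 0 = 0, and there is no ∂_3, so H_2 = 0.

(K is a triangulation of the real projective plane RP^2.)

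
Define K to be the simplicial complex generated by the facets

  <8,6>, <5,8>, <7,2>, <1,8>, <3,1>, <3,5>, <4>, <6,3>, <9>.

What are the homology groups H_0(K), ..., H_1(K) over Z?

K has 9 vertices, 7 edges.
rank ∂_0 = 0, rank ∂_1 = 5 ⇒ b_0 = 9 − 0 − 5 = 4; all invariant factors of ∂_1 are 1 so no torsion. So H_0 = Z^4.
rank ∂_1 = 5, rank ∂_2 = 0 ⇒ b_1 = 7 − 5 − 0 = 2. So H_1 = Z^2.

H_0 ≅ Z^4,  H_1 ≅ Z^2.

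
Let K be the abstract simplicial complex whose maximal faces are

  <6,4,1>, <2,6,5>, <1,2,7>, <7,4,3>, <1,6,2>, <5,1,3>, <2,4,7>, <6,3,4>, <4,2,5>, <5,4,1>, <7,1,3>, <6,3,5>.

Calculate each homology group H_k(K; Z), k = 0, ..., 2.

H_0 = Z,  H_1 = Z/2,  H_2 = 0.

Take the total order 1 < 2 < 3 < 4 < 5 < 6 < 7 on the vertex set. Then K (dimension 2) consists of the simplices:

  0-simplices (7): [1], [2], [3], [4], [5], [6], [7]
  1-simplices (18): [1,2], [1,3], [1,4], [1,5], [1,6], [1,7], [2,4], [2,5], [2,6], [2,7], [3,4], [3,5], [3,6], [3,7], [4,5], [4,6], [4,7], [5,6]
  2-simplices (12): [1,2,6], [1,2,7], [1,3,5], [1,3,7], [1,4,5], [1,4,6], [2,4,5], [2,4,7], [2,5,6], [3,4,6], [3,4,7], [3,5,6]

so the chain groups are C_0 ≅ Z^7, C_1 ≅ Z^18, C_2 ≅ Z^12.

Boundary ∂_1: C_1 → C_0 maps an edge to its endpoints' difference, ∂[p,q] = q − p. For instance
  ∂[3,6] = [6] − [3].
The resulting 7×18 matrix has rank 6, and its Smith normal form has invariant factors (1,1,1,1,1,1).

∂_2: C_2 → C_1 acts by ∂[p,q,r] = [q,r] − [p,r] + [p,q]. For instance
  ∂[1,2,6] = [2,6] − [1,6] + [1,2],
  ∂[1,4,5] = [4,5] − [1,5] + [1,4].
The 18×12 boundary matrix has rank 12 and Smith normal form diag(1,1,1,1,1,1,1,1,1,1,1,2).

From H_k ≅ ker(∂_k) / im(∂_{k+1}) we obtain:

  H_0: rank C_0 − rank ∂_1 = 7 − 6 = 1, and the invariant factors of ∂_1 are all 1, so H_0 ≅ Z.
  H_1: rank ker ∂_1 − rank ∂_2 = (18 − 6) − 12 = 0, and ∂_2 has invariant factor 2 > 1, so H_1 ≅ Z/2.
  H_2: rank ker ∂_2 − rank ∂_3 = (12 − 12) − 0 = 0, and there is no ∂_3, so H_2 ≅ 0.

(K is a triangulation of the real projective plane RP^2.)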